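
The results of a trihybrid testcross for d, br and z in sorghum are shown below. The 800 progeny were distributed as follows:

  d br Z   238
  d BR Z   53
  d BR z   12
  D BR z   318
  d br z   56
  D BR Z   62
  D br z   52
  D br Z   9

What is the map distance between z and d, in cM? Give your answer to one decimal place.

The two most frequent reciprocal classes, d br Z and D BR z, are the parental types, so the F1 was d br Z / D BR z.
The two rarest classes, D br Z and d BR z, are the double crossovers. Comparing them with the parentals, only the d allele has switched, so d is the middle locus and the order is z – d – br.
Crossovers in the z–d interval produce the single-crossover classes d br z and D BR Z (56 + 62 = 118) plus the double crossovers (21).
RF(z–d) = (118 + 21) / 800 = 139/800 = 0.1737 → 17.4 cM.

17.4 cM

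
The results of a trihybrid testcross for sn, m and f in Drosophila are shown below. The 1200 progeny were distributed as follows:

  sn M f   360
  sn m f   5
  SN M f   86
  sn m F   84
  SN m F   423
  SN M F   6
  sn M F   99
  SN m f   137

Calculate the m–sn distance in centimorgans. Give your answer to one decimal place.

15.1 centimorgans

The two most frequent reciprocal classes, SN m F and sn M f, are the parental types, so the F1 was SN m F / sn M f.
The two rarest classes, SN M F and sn m f, are the double crossovers. Comparing them with the parentals, only the m allele has switched, so m is the middle locus and the order is sn – m – f.
Crossovers in the sn–m interval produce the single-crossover classes sn m F and SN M f (84 + 86 = 170) plus the double crossovers (11).
RF(sn–m) = (170 + 11) / 1200 = 181/1200 = 0.1508 → 15.1 centimorgans.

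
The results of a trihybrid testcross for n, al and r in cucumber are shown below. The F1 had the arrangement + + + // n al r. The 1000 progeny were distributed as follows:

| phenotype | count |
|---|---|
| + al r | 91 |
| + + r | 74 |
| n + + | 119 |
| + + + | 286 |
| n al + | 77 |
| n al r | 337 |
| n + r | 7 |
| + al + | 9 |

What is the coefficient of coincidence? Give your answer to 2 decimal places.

The two rarest classes, + al + and n + r, are the double crossovers. Comparing them with the parentals, only the al allele has switched, so al is the middle locus and the order is n – al – r.
n–al: (210 + 16)/1000 = 0.2260; al–r: (151 + 16)/1000 = 0.1670.
Expected DCO frequency = 0.2260 × 0.1670 ≈ 0.03774; observed = 16/1000 ≈ 0.01600.
Coefficient of coincidence = 0.01600/0.03774 ≈ 0.42.

0.42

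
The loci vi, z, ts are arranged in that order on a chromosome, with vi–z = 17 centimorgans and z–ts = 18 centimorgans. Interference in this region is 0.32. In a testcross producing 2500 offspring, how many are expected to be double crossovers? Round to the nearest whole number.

52

Map distances give recombination frequencies of 0.170 and 0.180 for the two intervals.
With interference 0.32 (so coincidence = 0.68), expected double-crossover frequency = 0.170 × 0.180 × 0.68 = 0.02081.
Expected number = 0.02081 × 2500 = 52.02 ≈ 52.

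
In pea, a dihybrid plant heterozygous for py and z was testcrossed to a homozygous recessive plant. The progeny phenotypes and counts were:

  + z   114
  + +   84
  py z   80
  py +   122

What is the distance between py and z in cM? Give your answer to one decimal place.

41.0 cM

The two most frequent classes, + z (114) and py + (122), are the parental types, so the F1 was + z / py +.
The recombinant classes are + + and py z: 84 + 80 = 164.
Recombination frequency = 164/400 = 0.4100 ≈ 41.0%, i.e. 41.0 cM.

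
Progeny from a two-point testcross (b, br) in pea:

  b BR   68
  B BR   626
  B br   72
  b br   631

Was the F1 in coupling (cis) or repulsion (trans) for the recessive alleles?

The two most frequent classes are B BR (626) and b br (631); these are the parental (non-recombinant) types.
So the F1 carried B BR on one chromosome and b br on the other — the recessive alleles are on the same chromosome (cis / coupling).

cis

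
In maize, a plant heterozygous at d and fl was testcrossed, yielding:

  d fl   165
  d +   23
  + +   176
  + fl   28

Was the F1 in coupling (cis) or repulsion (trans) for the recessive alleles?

The two most frequent classes are + + (176) and d fl (165); these are the parental (non-recombinant) types.
So the F1 carried + + on one chromosome and d fl on the other — the recessive alleles are on the same chromosome (cis / coupling).

cis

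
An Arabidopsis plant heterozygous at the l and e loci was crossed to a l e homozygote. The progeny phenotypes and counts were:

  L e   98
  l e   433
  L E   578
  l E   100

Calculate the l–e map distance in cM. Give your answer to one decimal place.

The two most frequent classes, L E (578) and l e (433), are the parental types, so the F1 was L E / l e.
The recombinant classes are L e and l E: 98 + 100 = 198.
Recombination frequency = 198/1209 = 0.1638 ≈ 16.4%, i.e. 16.4 cM.

16.4 cM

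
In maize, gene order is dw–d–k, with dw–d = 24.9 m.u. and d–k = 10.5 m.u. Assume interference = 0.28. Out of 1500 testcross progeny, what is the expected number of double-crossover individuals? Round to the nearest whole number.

Map distances give recombination frequencies of 0.249 and 0.105 for the two intervals.
With interference 0.28 (so coincidence = 0.72), expected double-crossover frequency = 0.249 × 0.105 × 0.72 = 0.01882.
Expected number = 0.01882 × 1500 = 28.24 ≈ 28.

28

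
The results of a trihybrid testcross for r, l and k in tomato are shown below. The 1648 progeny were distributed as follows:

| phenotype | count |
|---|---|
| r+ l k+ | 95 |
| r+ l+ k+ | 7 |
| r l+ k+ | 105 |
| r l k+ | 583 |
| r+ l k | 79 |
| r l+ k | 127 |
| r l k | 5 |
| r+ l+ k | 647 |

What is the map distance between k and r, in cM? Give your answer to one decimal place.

14.2 cM

The two most frequent reciprocal classes, r l k+ and r+ l+ k, are the parental types, so the F1 was r l k+ / r+ l+ k.
The two rarest classes, r l k and r+ l+ k+, are the double crossovers. Comparing them with the parentals, only the k allele has switched, so k is the middle locus and the order is r – k – l.
Crossovers in the r–k interval produce the single-crossover classes r+ l k+ and r l+ k (95 + 127 = 222) plus the double crossovers (12).
RF(r–k) = (222 + 12) / 1648 = 234/1648 = 0.1420 → 14.2 cM.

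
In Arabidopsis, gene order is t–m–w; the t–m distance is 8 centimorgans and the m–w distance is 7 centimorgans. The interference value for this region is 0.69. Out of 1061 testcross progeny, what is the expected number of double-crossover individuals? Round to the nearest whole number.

2

Map distances give recombination frequencies of 0.080 and 0.070 for the two intervals.
With interference 0.69 (so coincidence = 0.31), expected double-crossover frequency = 0.080 × 0.070 × 0.31 = 0.00174.
Expected number = 0.00174 × 1061 = 1.84 ≈ 2.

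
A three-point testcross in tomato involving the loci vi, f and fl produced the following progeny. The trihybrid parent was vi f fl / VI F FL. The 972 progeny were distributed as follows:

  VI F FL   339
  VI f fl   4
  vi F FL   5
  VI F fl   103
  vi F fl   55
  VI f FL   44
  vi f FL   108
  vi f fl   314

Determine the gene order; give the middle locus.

The two rarest classes, VI f fl and vi F FL, are the double crossovers. Comparing them with the parentals, only the vi allele has switched, so vi is the middle locus and the order is f – vi – fl.

vi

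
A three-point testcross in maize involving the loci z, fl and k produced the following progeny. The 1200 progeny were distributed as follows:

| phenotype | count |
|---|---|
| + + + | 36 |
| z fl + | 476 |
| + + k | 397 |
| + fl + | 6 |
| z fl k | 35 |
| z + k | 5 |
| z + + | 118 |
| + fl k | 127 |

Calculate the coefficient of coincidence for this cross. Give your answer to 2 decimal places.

0.63

The two most frequent reciprocal classes, z fl + and + + k, are the parental types, so the F1 was z fl + / + + k.
The two rarest classes, + fl + and z + k, are the double crossovers. Comparing them with the parentals, only the z allele has switched, so z is the middle locus and the order is k – z – fl.
k–z: (71 + 11)/1200 = 0.0683; z–fl: (245 + 11)/1200 = 0.2133.
Expected DCO frequency = 0.0683 × 0.2133 ≈ 0.01457; observed = 11/1200 ≈ 0.00917.
Coefficient of coincidence = 0.00917/0.01457 ≈ 0.63.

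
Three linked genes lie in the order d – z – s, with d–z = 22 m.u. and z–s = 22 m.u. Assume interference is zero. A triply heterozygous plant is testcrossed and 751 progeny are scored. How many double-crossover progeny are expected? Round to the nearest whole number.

36

Map distances give recombination frequencies of 0.220 and 0.220 for the two intervals.
With no interference, expected double-crossover frequency = 0.220 × 0.220 = 0.04840.
Expected number = 0.04840 × 751 = 36.35 ≈ 36.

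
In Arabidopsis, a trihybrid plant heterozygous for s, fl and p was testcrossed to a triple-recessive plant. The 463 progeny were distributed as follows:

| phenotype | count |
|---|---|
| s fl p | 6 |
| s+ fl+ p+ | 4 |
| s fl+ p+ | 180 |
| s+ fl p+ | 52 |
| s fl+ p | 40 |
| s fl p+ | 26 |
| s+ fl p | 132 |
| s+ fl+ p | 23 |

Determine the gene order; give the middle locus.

s

The two most frequent reciprocal classes, s fl+ p+ and s+ fl p, are the parental types, so the F1 was s fl+ p+ / s+ fl p.
The two rarest classes, s+ fl+ p+ and s fl p, are the double crossovers. Comparing them with the parentals, only the s allele has switched, so s is the middle locus and the order is p – s – fl.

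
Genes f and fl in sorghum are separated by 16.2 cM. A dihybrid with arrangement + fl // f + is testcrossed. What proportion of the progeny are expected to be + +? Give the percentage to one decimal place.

8.1%

A map distance of 16.2 cM corresponds to a recombination frequency of 0.162.
The F1 is + fl / f +, so + + is a recombinant gamete class with expected frequency r/2 = 0.162/2 = 0.0810.
That is 0.0810 = 8.1% of the progeny.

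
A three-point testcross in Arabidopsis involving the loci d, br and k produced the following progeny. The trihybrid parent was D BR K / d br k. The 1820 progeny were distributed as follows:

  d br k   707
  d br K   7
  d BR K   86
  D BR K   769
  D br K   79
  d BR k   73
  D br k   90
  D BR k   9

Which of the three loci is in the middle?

k

The two rarest classes, D BR k and d br K, are the double crossovers. Comparing them with the parentals, only the k allele has switched, so k is the middle locus and the order is br – k – d.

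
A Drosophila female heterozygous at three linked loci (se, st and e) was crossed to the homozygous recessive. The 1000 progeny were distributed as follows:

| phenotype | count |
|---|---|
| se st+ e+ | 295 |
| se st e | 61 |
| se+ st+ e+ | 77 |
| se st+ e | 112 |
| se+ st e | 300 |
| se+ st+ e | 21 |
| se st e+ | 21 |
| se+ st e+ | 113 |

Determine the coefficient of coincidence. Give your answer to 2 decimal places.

The two most frequent reciprocal classes, se+ st e and se st+ e+, are the parental types, so the F1 was se+ st e / se st+ e+.
The two rarest classes, se+ st+ e and se st e+, are the double crossovers. Comparing them with the parentals, only the st allele has switched, so st is the middle locus and the order is se – st – e.
se–st: (138 + 42)/1000 = 0.1800; st–e: (225 + 42)/1000 = 0.2670.
Expected DCO frequency = 0.1800 × 0.2670 ≈ 0.04806; observed = 42/1000 ≈ 0.04200.
Coefficient of coincidence = 0.04200/0.04806 ≈ 0.87.

0.87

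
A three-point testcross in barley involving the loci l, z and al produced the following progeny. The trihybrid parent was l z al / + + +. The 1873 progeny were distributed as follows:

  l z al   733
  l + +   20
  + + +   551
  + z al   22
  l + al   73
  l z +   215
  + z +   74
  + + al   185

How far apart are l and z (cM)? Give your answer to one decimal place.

The two rarest classes, + z al and l + +, are the double crossovers. Comparing them with the parentals, only the l allele has switched, so l is the middle locus and the order is z – l – al.
Crossovers in the z–l interval produce the single-crossover classes l + al and + z + (73 + 74 = 147) plus the double crossovers (42).
RF(z–l) = (147 + 42) / 1873 = 189/1873 = 0.1009 → 10.1 cM.

10.1 cM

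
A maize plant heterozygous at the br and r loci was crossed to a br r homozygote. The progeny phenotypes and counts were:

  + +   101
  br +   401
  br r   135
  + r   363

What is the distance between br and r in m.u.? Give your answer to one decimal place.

The two most frequent classes, + r (363) and br + (401), are the parental types, so the F1 was + r / br +.
The recombinant classes are + + and br r: 101 + 135 = 236.
Recombination frequency = 236/1000 = 0.2360 ≈ 23.6%, i.e. 23.6 m.u.

23.6 m.u.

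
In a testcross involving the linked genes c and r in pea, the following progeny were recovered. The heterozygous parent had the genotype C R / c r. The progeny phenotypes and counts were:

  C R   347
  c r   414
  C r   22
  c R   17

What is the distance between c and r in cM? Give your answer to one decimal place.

The recombinant classes are C r and c R: 22 + 17 = 39.
Recombination frequency = 39/800 = 0.0488 ≈ 4.9%, i.e. 4.9 cM.

4.9 cM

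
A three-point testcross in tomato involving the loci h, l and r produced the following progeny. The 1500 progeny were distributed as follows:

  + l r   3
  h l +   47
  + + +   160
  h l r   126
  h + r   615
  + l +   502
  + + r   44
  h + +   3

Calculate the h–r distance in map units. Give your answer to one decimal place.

The two most frequent reciprocal classes, + l + and h + r, are the parental types, so the F1 was + l + / h + r.
The two rarest classes, + l r and h + +, are the double crossovers. Comparing them with the parentals, only the r allele has switched, so r is the middle locus and the order is h – r – l.
Crossovers in the h–r interval produce the single-crossover classes h l + and + + r (47 + 44 = 91) plus the double crossovers (6).
RF(h–r) = (91 + 6) / 1500 = 97/1500 = 0.0647 → 6.5 map units.

6.5 map units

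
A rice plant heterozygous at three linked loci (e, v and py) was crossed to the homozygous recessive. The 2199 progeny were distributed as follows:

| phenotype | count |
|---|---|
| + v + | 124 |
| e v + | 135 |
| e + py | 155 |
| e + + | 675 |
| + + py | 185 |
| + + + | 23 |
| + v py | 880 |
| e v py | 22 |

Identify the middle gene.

e

The two most frequent reciprocal classes, e + + and + v py, are the parental types, so the F1 was e + + / + v py.
The two rarest classes, + + + and e v py, are the double crossovers. Comparing them with the parentals, only the e allele has switched, so e is the middle locus and the order is py – e – v.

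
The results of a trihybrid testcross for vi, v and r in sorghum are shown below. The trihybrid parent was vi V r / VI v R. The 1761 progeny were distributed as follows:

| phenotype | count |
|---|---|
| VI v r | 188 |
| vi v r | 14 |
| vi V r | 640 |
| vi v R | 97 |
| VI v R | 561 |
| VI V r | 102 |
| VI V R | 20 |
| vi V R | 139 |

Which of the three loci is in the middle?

v

The two rarest classes, vi v r and VI V R, are the double crossovers. Comparing them with the parentals, only the v allele has switched, so v is the middle locus and the order is vi – v – r.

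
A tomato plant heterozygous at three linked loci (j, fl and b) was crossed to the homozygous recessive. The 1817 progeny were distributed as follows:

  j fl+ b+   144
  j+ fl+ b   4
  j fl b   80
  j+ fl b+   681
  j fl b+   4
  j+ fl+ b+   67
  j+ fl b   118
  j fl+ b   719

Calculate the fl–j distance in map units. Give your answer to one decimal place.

8.5 map units

The two most frequent reciprocal classes, j+ fl b+ and j fl+ b, are the parental types, so the F1 was j+ fl b+ / j fl+ b.
The two rarest classes, j fl b+ and j+ fl+ b, are the double crossovers. Comparing them with the parentals, only the j allele has switched, so j is the middle locus and the order is b – j – fl.
Crossovers in the j–fl interval produce the single-crossover classes j+ fl+ b+ and j fl b (67 + 80 = 147) plus the double crossovers (8).
RF(j–fl) = (147 + 8) / 1817 = 155/1817 = 0.0853 → 8.5 map units.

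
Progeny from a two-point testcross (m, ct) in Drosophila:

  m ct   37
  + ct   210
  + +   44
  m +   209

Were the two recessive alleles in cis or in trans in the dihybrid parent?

The two most frequent classes are + ct (210) and m + (209); these are the parental (non-recombinant) types.
So the F1 carried + ct on one chromosome and m + on the other — the recessive alleles are on opposite chromosomes (trans / repulsion).

trans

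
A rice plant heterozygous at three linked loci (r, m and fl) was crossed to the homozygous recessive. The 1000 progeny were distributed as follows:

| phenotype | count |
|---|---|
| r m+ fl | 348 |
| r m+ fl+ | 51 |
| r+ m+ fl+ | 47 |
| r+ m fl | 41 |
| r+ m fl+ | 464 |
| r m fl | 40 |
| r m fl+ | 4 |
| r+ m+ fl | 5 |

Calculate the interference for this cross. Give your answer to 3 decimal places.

The two most frequent reciprocal classes, r+ m fl+ and r m+ fl, are the parental types, so the F1 was r+ m fl+ / r m+ fl.
The two rarest classes, r m fl+ and r+ m+ fl, are the double crossovers. Comparing them with the parentals, only the r allele has switched, so r is the middle locus and the order is fl – r – m.
fl–r: (92 + 9)/1000 = 0.1010; r–m: (87 + 9)/1000 = 0.0960.
Expected DCO frequency = 0.1010 × 0.0960 ≈ 0.00970; observed = 9/1000 ≈ 0.00900.
Coefficient of coincidence = 0.00900/0.00970 ≈ 0.928; interference = 1 − 0.928 = 0.072.

0.072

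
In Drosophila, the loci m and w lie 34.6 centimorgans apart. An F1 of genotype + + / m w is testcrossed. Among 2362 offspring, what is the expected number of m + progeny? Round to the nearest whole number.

A map distance of 34.6 centimorgans corresponds to a recombination frequency of 0.346.
The F1 is + + / m w, so m + is a recombinant gamete class with expected frequency r/2 = 0.346/2 = 0.1730.
Expected number = 0.1730 × 2362 = 408.63 ≈ 409.

409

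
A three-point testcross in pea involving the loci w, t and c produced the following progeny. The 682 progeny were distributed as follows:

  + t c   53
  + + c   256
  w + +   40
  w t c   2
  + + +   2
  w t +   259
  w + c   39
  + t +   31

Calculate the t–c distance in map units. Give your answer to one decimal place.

The two most frequent reciprocal classes, + + c and w t +, are the parental types, so the F1 was + + c / w t +.
The two rarest classes, + + + and w t c, are the double crossovers. Comparing them with the parentals, only the c allele has switched, so c is the middle locus and the order is t – c – w.
Crossovers in the t–c interval produce the single-crossover classes + t c and w + + (53 + 40 = 93) plus the double crossovers (4).
RF(t–c) = (93 + 4) / 682 = 97/682 = 0.1422 → 14.2 map units.

14.2 map units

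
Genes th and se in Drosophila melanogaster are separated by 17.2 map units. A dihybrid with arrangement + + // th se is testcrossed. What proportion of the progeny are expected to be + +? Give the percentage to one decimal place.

A map distance of 17.2 map units corresponds to a recombination frequency of 0.172.
The F1 is + + / th se, so + + is a parental gamete class with expected frequency (1 − r)/2 = 0.828/2 = 0.4140.
That is 0.4140 = 41.4% of the progeny.

41.4%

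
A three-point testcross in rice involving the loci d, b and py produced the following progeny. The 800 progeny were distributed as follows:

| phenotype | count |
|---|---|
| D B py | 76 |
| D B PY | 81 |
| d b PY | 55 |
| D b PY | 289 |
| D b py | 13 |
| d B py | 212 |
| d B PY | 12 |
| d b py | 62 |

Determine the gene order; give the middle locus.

The two most frequent reciprocal classes, D b PY and d B py, are the parental types, so the F1 was D b PY / d B py.
The two rarest classes, D b py and d B PY, are the double crossovers. Comparing them with the parentals, only the py allele has switched, so py is the middle locus and the order is d – py – b.

py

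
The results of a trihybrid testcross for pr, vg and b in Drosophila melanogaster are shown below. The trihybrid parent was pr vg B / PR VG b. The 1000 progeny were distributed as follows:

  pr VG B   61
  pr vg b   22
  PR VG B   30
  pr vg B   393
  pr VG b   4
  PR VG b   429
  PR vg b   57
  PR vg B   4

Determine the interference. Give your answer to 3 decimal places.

-0.058

The two rarest classes, PR vg B and pr VG b, are the double crossovers. Comparing them with the parentals, only the pr allele has switched, so pr is the middle locus and the order is b – pr – vg.
b–pr: (52 + 8)/1000 = 0.0600; pr–vg: (118 + 8)/1000 = 0.1260.
Expected DCO frequency = 0.0600 × 0.1260 ≈ 0.00756; observed = 8/1000 ≈ 0.00800.
Coefficient of coincidence = 0.00800/0.00756 ≈ 1.058; interference = 1 − 1.058 = -0.058.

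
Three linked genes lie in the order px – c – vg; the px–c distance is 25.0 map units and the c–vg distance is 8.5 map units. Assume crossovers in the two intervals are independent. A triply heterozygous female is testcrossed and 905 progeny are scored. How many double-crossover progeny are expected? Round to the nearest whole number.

19

Map distances give recombination frequencies of 0.250 and 0.085 for the two intervals.
With no interference, expected double-crossover frequency = 0.250 × 0.085 = 0.02125.
Expected number = 0.02125 × 905 = 19.23 ≈ 19.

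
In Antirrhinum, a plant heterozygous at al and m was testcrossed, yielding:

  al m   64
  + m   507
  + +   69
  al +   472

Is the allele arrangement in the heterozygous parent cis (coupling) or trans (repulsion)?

The two most frequent classes are + m (507) and al + (472); these are the parental (non-recombinant) types.
So the F1 carried + m on one chromosome and al + on the other — the recessive alleles are on opposite chromosomes (trans / repulsion).

trans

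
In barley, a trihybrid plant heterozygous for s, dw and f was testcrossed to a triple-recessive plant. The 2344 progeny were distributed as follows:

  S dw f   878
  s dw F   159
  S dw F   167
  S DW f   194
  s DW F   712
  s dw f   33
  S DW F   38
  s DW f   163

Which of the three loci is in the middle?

s

The two most frequent reciprocal classes, S dw f and s DW F, are the parental types, so the F1 was S dw f / s DW F.
The two rarest classes, s dw f and S DW F, are the double crossovers. Comparing them with the parentals, only the s allele has switched, so s is the middle locus and the order is f – s – dw.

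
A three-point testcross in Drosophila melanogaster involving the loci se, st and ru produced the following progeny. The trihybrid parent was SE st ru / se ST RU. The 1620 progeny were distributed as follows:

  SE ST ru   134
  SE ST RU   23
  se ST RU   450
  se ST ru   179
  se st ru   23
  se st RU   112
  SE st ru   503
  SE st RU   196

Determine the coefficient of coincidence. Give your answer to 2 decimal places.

0.61

The two rarest classes, se st ru and SE ST RU, are the double crossovers. Comparing them with the parentals, only the se allele has switched, so se is the middle locus and the order is st – se – ru.
st–se: (246 + 46)/1620 = 0.1802; se–ru: (375 + 46)/1620 = 0.2599.
Expected DCO frequency = 0.1802 × 0.2599 ≈ 0.04683; observed = 46/1620 ≈ 0.02840.
Coefficient of coincidence = 0.02840/0.04683 ≈ 0.61.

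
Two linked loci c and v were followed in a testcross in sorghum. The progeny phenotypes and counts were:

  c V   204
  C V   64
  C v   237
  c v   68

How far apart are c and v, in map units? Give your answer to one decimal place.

The two most frequent classes, C v (237) and c V (204), are the parental types, so the F1 was C v / c V.
The recombinant classes are C V and c v: 64 + 68 = 132.
Recombination frequency = 132/573 = 0.2304 ≈ 23.0%, i.e. 23.0 map units.

23.0 map units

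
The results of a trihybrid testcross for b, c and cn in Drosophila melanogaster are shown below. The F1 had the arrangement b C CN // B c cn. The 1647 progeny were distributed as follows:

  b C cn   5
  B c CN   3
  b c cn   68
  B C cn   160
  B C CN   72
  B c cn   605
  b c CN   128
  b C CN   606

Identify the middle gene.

The two rarest classes, b C cn and B c CN, are the double crossovers. Comparing them with the parentals, only the cn allele has switched, so cn is the middle locus and the order is b – cn – c.

cn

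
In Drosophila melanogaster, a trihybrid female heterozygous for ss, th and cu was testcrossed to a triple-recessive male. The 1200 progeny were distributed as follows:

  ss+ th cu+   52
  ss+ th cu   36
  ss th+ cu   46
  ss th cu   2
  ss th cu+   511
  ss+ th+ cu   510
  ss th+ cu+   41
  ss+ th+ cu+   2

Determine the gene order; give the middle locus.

cu

The two most frequent reciprocal classes, ss th cu+ and ss+ th+ cu, are the parental types, so the F1 was ss th cu+ / ss+ th+ cu.
The two rarest classes, ss th cu and ss+ th+ cu+, are the double crossovers. Comparing them with the parentals, only the cu allele has switched, so cu is the middle locus and the order is ss – cu – th.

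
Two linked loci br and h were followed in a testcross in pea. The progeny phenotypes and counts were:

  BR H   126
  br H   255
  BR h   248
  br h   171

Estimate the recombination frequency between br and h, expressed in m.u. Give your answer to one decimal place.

37.1 m.u.

The two most frequent classes, BR h (248) and br H (255), are the parental types, so the F1 was BR h / br H.
The recombinant classes are BR H and br h: 126 + 171 = 297.
Recombination frequency = 297/800 = 0.3713 ≈ 37.1%, i.e. 37.1 m.u.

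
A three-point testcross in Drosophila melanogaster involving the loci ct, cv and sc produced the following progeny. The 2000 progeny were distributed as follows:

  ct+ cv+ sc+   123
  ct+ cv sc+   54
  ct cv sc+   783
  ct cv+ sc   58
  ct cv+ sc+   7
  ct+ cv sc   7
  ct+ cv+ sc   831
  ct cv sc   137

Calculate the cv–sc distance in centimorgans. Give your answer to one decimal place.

The two most frequent reciprocal classes, ct cv sc+ and ct+ cv+ sc, are the parental types, so the F1 was ct cv sc+ / ct+ cv+ sc.
The two rarest classes, ct cv+ sc+ and ct+ cv sc, are the double crossovers. Comparing them with the parentals, only the cv allele has switched, so cv is the middle locus and the order is sc – cv – ct.
Crossovers in the sc–cv interval produce the single-crossover classes ct cv sc and ct+ cv+ sc+ (137 + 123 = 260) plus the double crossovers (14).
RF(sc–cv) = (260 + 14) / 2000 = 274/2000 = 0.1370 → 13.7 centimorgans.

13.7 centimorgans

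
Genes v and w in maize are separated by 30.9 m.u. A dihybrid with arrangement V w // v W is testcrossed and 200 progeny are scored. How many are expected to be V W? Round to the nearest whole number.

31

A map distance of 30.9 m.u. corresponds to a recombination frequency of 0.309.
The F1 is V w / v W, so V W is a recombinant gamete class with expected frequency r/2 = 0.309/2 = 0.1545.
Expected number = 0.1545 × 200 = 30.90 ≈ 31.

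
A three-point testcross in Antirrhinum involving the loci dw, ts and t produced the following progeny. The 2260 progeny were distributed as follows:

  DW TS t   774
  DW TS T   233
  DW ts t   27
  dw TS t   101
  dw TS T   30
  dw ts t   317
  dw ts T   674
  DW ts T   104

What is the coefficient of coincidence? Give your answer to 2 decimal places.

The two most frequent reciprocal classes, DW TS t and dw ts T, are the parental types, so the F1 was DW TS t / dw ts T.
The two rarest classes, DW ts t and dw TS T, are the double crossovers. Comparing them with the parentals, only the ts allele has switched, so ts is the middle locus and the order is dw – ts – t.
dw–ts: (205 + 57)/2260 = 0.1159; ts–t: (550 + 57)/2260 = 0.2686.
Expected DCO frequency = 0.1159 × 0.2686 ≈ 0.03113; observed = 57/2260 ≈ 0.02522.
Coefficient of coincidence = 0.02522/0.03113 ≈ 0.81.

0.81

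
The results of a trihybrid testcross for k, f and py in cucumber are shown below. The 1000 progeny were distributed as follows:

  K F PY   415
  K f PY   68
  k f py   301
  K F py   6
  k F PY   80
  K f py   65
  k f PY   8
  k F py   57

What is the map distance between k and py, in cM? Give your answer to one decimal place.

The two most frequent reciprocal classes, k f py and K F PY, are the parental types, so the F1 was k f py / K F PY.
The two rarest classes, k f PY and K F py, are the double crossovers. Comparing them with the parentals, only the py allele has switched, so py is the middle locus and the order is k – py – f.
Crossovers in the k–py interval produce the single-crossover classes K f py and k F PY (65 + 80 = 145) plus the double crossovers (14).
RF(k–py) = (145 + 14) / 1000 = 159/1000 = 0.1590 → 15.9 cM.

15.9 cM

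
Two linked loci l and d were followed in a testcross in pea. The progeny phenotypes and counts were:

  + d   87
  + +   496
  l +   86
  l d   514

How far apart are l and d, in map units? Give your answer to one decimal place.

The two most frequent classes, + + (496) and l d (514), are the parental types, so the F1 was + + / l d.
The recombinant classes are + d and l +: 87 + 86 = 173.
Recombination frequency = 173/1183 = 0.1462 ≈ 14.6%, i.e. 14.6 map units.

14.6 map units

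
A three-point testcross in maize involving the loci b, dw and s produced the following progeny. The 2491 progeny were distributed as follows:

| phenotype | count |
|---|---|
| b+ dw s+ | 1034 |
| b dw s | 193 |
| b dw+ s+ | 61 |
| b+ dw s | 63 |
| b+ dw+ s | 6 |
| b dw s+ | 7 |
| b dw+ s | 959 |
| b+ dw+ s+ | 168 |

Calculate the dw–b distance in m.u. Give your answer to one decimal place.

The two most frequent reciprocal classes, b+ dw s+ and b dw+ s, are the parental types, so the F1 was b+ dw s+ / b dw+ s.
The two rarest classes, b dw s+ and b+ dw+ s, are the double crossovers. Comparing them with the parentals, only the b allele has switched, so b is the middle locus and the order is dw – b – s.
Crossovers in the dw–b interval produce the single-crossover classes b+ dw+ s+ and b dw s (168 + 193 = 361) plus the double crossovers (13).
RF(dw–b) = (361 + 13) / 2491 = 374/2491 = 0.1501 → 15.0 m.u.

15.0 m.u.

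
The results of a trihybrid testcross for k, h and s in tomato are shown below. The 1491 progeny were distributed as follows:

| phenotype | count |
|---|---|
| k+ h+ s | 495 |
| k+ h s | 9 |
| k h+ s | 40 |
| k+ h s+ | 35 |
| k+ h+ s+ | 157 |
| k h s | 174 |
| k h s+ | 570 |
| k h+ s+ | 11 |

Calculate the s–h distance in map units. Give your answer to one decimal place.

23.5 map units

The two most frequent reciprocal classes, k+ h+ s and k h s+, are the parental types, so the F1 was k+ h+ s / k h s+.
The two rarest classes, k+ h s and k h+ s+, are the double crossovers. Comparing them with the parentals, only the h allele has switched, so h is the middle locus and the order is s – h – k.
Crossovers in the s–h interval produce the single-crossover classes k+ h+ s+ and k h s (157 + 174 = 331) plus the double crossovers (20).
RF(s–h) = (331 + 20) / 1491 = 351/1491 = 0.2354 → 23.5 map units.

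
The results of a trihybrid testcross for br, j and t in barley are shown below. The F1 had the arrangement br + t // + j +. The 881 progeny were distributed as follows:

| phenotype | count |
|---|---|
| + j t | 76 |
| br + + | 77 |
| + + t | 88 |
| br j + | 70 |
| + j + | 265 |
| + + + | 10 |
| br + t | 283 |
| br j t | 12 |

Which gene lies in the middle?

j

The two rarest classes, br j t and + + +, are the double crossovers. Comparing them with the parentals, only the j allele has switched, so j is the middle locus and the order is br – j – t.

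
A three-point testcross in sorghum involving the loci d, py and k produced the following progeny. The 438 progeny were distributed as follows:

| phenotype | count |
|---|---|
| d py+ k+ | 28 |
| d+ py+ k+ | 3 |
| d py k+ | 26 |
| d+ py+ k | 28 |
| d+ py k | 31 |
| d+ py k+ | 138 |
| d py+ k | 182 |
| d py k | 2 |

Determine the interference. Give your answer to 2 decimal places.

The two most frequent reciprocal classes, d+ py k+ and d py+ k, are the parental types, so the F1 was d+ py k+ / d py+ k.
The two rarest classes, d+ py+ k+ and d py k, are the double crossovers. Comparing them with the parentals, only the py allele has switched, so py is the middle locus and the order is k – py – d.
k–py: (59 + 5)/438 = 0.1461; py–d: (54 + 5)/438 = 0.1347.
Expected DCO frequency = 0.1461 × 0.1347 ≈ 0.01968; observed = 5/438 ≈ 0.01142.
Coefficient of coincidence = 0.01142/0.01968 ≈ 0.58; interference = 1 − 0.58 = 0.42.

0.42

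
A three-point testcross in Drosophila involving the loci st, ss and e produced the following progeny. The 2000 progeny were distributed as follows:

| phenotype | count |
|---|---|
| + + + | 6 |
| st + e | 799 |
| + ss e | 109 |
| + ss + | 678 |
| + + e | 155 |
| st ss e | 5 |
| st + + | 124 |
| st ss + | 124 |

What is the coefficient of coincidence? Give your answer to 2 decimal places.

0.31

The two most frequent reciprocal classes, + ss + and st + e, are the parental types, so the F1 was + ss + / st + e.
The two rarest classes, + + + and st ss e, are the double crossovers. Comparing them with the parentals, only the ss allele has switched, so ss is the middle locus and the order is e – ss – st.
e–ss: (233 + 11)/2000 = 0.1220; ss–st: (279 + 11)/2000 = 0.1450.
Expected DCO frequency = 0.1220 × 0.1450 ≈ 0.01769; observed = 11/2000 ≈ 0.00550.
Coefficient of coincidence = 0.00550/0.01769 ≈ 0.31.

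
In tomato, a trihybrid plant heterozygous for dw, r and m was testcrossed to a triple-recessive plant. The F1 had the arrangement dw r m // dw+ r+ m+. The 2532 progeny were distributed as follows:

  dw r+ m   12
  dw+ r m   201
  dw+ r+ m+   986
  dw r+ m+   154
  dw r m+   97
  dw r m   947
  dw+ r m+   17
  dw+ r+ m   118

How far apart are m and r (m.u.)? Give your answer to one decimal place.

The two rarest classes, dw r+ m and dw+ r m+, are the double crossovers. Comparing them with the parentals, only the r allele has switched, so r is the middle locus and the order is m – r – dw.
Crossovers in the m–r interval produce the single-crossover classes dw r m+ and dw+ r+ m (97 + 118 = 215) plus the double crossovers (29).
RF(m–r) = (215 + 29) / 2532 = 244/2532 = 0.0964 → 9.6 m.u.

9.6 m.u.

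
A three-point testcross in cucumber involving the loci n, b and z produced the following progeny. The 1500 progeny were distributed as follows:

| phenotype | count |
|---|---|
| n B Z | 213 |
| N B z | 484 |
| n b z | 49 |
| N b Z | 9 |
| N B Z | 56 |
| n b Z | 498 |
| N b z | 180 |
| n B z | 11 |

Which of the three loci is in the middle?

n

The two most frequent reciprocal classes, n b Z and N B z, are the parental types, so the F1 was n b Z / N B z.
The two rarest classes, N b Z and n B z, are the double crossovers. Comparing them with the parentals, only the n allele has switched, so n is the middle locus and the order is b – n – z.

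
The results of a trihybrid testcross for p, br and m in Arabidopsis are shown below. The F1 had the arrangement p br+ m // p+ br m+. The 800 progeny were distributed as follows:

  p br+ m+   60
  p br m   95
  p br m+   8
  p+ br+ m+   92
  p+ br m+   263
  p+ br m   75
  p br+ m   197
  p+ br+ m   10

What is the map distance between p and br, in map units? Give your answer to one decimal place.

The two rarest classes, p+ br+ m and p br m+, are the double crossovers. Comparing them with the parentals, only the p allele has switched, so p is the middle locus and the order is br – p – m.
Crossovers in the br–p interval produce the single-crossover classes p br m and p+ br+ m+ (95 + 92 = 187) plus the double crossovers (18).
RF(br–p) = (187 + 18) / 800 = 205/800 = 0.2562 → 25.6 map units.

25.6 map units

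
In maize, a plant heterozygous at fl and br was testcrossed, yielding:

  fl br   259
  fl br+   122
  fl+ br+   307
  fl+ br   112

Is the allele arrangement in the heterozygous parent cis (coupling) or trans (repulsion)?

cis

The two most frequent classes are fl+ br+ (307) and fl br (259); these are the parental (non-recombinant) types.
So the F1 carried fl+ br+ on one chromosome and fl br on the other — the recessive alleles are on the same chromosome (cis / coupling).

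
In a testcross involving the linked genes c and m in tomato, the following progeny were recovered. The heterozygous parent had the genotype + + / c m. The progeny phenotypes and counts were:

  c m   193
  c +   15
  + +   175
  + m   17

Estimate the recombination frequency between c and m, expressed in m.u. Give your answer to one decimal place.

8.0 m.u.

The recombinant classes are + m and c +: 17 + 15 = 32.
Recombination frequency = 32/400 = 0.0800 ≈ 8.0%, i.e. 8.0 m.u.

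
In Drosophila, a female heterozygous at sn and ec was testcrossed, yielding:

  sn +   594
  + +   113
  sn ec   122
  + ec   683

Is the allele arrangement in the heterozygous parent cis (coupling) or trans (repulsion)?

trans

The two most frequent classes are + ec (683) and sn + (594); these are the parental (non-recombinant) types.
So the F1 carried + ec on one chromosome and sn + on the other — the recessive alleles are on opposite chromosomes (trans / repulsion).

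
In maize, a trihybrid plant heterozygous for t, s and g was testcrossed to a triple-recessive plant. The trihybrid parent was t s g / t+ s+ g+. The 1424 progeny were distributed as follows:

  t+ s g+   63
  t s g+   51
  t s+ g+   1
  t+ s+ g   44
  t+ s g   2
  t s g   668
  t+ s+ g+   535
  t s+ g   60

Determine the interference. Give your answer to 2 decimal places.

The two rarest classes, t+ s g and t s+ g+, are the double crossovers. Comparing them with the parentals, only the t allele has switched, so t is the middle locus and the order is g – t – s.
g–t: (95 + 3)/1424 = 0.0688; t–s: (123 + 3)/1424 = 0.0885.
Expected DCO frequency = 0.0688 × 0.0885 ≈ 0.00609; observed = 3/1424 ≈ 0.00211.
Coefficient of coincidence = 0.00211/0.00609 ≈ 0.35; interference = 1 − 0.35 = 0.65.

0.65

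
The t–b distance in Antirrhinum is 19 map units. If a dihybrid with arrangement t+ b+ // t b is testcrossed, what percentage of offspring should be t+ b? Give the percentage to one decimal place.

9.5%

A map distance of 19 map units corresponds to a recombination frequency of 0.190.
The F1 is t+ b+ / t b, so t+ b is a recombinant gamete class with expected frequency r/2 = 0.190/2 = 0.0950.
That is 0.0950 = 9.5% of the progeny.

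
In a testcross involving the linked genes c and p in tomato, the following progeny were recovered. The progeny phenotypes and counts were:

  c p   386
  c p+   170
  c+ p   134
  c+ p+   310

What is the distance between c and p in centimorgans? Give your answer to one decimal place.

The two most frequent classes, c+ p+ (310) and c p (386), are the parental types, so the F1 was c+ p+ / c p.
The recombinant classes are c+ p and c p+: 134 + 170 = 304.
Recombination frequency = 304/1000 = 0.3040 ≈ 30.4%, i.e. 30.4 centimorgans.

30.4 centimorgans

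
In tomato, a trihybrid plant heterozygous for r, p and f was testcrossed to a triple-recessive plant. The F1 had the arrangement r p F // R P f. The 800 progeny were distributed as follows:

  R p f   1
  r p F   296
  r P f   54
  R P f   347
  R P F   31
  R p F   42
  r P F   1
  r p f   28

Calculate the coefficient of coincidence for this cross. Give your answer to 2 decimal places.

0.27

The two rarest classes, r P F and R p f, are the double crossovers. Comparing them with the parentals, only the p allele has switched, so p is the middle locus and the order is f – p – r.
f–p: (59 + 2)/800 = 0.0762; p–r: (96 + 2)/800 = 0.1225.
Expected DCO frequency = 0.0762 × 0.1225 ≈ 0.00933; observed = 2/800 ≈ 0.00250.
Coefficient of coincidence = 0.00250/0.00933 ≈ 0.27.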